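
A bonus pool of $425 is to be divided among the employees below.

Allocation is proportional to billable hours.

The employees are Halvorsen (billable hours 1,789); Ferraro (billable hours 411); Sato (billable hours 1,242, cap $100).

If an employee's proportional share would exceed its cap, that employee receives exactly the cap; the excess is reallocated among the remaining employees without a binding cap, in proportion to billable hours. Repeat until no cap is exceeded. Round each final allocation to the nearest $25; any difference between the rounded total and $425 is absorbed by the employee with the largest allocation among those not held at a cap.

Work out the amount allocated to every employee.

Halvorsen: $275 | Ferraro: $50 | Sato: $100

Combined billable hours = 3,442.
Unconstrained shares: Halvorsen 220.90; Ferraro 50.75; Sato 153.36.
Held at cap: Sato ($100); balance $325 reallocated over remaining billable hours 2,200.
Remaining shares: Halvorsen 264.28 → $275; Ferraro 60.72 → $50.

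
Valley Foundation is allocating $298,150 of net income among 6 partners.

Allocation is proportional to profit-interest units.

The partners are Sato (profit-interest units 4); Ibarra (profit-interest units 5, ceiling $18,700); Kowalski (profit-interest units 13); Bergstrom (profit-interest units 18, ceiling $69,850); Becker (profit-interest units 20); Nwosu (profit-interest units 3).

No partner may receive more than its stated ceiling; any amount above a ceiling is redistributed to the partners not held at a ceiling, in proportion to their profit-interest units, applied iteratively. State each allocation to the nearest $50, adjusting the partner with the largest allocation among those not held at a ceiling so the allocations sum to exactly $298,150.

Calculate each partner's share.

Combined profit-interest units = 63.
Unconstrained shares: Sato 18,930.16; Ibarra 23,662.70; Kowalski 61,523.02; Bergstrom 85,185.71; Becker 94,650.79; Nwosu 14,197.62.
Capped: Ibarra ($18,700), Bergstrom ($69,850); residual $209,600 reallocated over remaining profit-interest units 40.
Remaining shares: Sato 20,960.00 → $20,950; Kowalski 68,120.00 → $68,100; Becker 104,800.00 → $104,800; Nwosu 15,720.00 → $15,700.
Rounding difference +$50 applied to Becker → $104,850.

Sato: $20,950 | Ibarra: $18,700 | Kowalski: $68,100 | Bergstrom: $69,850 | Becker: $104,850 | Nwosu: $15,700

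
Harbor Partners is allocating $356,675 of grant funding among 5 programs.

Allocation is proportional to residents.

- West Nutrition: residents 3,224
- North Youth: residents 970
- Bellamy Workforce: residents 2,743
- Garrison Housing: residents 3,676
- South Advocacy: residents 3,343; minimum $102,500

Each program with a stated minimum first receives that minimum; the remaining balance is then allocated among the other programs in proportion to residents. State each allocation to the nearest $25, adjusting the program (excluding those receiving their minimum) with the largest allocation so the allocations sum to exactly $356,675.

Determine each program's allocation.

West Nutrition: $77,225 · North Youth: $23,225 · Bellamy Workforce: $65,700 · Garrison Housing: $88,025 · South Advocacy: $102,500

Minimums first: South Advocacy $102,500. Balance $254,175.
Balance split over remaining residents 10,613: West Nutrition 77,212.87 → $77,225; North Youth 23,230.92 → $23,225; Bellamy Workforce 65,693.21 → $65,700; Garrison Housing 88,038.00 → $88,050.
Rounding difference −$25 applied to Garrison Housing → $88,025.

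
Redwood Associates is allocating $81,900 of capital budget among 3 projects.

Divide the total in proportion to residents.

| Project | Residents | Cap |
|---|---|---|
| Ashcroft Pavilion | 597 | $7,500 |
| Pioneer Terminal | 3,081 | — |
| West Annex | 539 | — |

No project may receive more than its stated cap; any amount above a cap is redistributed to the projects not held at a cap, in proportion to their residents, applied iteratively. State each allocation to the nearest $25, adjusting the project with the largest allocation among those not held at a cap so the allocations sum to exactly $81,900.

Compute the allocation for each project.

Ashcroft Pavilion: $7,500; Pioneer Terminal: $63,325; West Annex: $11,075

Combined residents = 4,217.
Proportional shares (ignoring caps): Ashcroft Pavilion 11,594.57; Pioneer Terminal 59,837.30; West Annex 10,468.13.
Cap binds for Ashcroft Pavilion ($7,500); balance $74,400 reallocated over remaining residents 3,620.
Redistributed shares: Pioneer Terminal 63,322.21 → $63,325; West Annex 11,077.79 → $11,075.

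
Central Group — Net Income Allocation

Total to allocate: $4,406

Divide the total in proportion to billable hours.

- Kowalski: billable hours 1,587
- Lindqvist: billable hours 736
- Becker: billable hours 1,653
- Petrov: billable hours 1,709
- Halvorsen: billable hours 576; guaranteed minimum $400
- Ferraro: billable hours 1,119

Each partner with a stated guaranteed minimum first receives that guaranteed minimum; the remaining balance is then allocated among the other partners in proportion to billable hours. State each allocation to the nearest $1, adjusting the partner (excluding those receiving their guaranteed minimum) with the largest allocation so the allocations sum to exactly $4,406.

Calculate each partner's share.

Kowalski: $934; Lindqvist: $433; Becker: $973; Petrov: $1,007; Halvorsen: $400; Ferraro: $659

Guaranteed amounts: Halvorsen $400. Remaining pool $4,006.
Remaining pool split over remaining billable hours 6,804: Kowalski 934.38 → $934; Lindqvist 433.34 → $433; Becker 973.24 → $973; Petrov 1,006.21 → $1,006; Ferraro 658.84 → $659.
Rounding difference +$1 applied to Petrov → $1,007.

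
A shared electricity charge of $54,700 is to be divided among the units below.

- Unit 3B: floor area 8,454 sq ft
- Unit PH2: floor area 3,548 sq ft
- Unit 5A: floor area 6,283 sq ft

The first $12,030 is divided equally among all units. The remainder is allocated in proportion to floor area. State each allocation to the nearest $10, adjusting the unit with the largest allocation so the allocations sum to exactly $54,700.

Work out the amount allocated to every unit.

$12,030 shared equally gives $4,010 per unit.
Remainder $42,670 by floor area (total 18,285): Unit 3B 19,728.31 → $19,730; Unit PH2 8,279.64 → $8,280; Unit 5A 14,662.05 → $14,660.
Totals: Unit 3B $4,010 + $19,730 = $23,740; Unit PH2 $4,010 + $8,280 = $12,290; Unit 5A $4,010 + $14,660 = $18,670.

Unit 3B: $23,740 · Unit PH2: $12,290 · Unit 5A: $18,670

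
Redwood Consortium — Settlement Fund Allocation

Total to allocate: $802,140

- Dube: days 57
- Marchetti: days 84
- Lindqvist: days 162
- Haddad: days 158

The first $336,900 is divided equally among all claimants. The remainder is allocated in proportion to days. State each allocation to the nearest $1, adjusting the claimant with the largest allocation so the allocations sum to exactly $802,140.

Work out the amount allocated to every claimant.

Dube: $141,749 | Marchetti: $168,998 | Lindqvist: $247,715 | Haddad: $243,678

First tranche $336,900 split equally: $84,225 each.
Remainder $465,240 by days (total 461): Dube 57,524.25 → $57,524; Marchetti 84,772.58 → $84,773; Lindqvist 163,489.98 → $163,490; Haddad 159,453.19 → $159,453.
Totals: Dube $84,225 + $57,524 = $141,749; Marchetti $84,225 + $84,773 = $168,998; Lindqvist $84,225 + $163,490 = $247,715; Haddad $84,225 + $159,453 = $243,678.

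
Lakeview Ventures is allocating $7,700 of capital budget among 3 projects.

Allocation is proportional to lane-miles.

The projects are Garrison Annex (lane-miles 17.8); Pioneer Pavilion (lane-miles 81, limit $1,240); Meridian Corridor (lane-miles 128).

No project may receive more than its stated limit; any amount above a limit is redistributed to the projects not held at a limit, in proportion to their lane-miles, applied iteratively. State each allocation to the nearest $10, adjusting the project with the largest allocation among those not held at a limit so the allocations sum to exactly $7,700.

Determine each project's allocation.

Total lane-miles = 226.8.
Unconstrained shares: Garrison Annex 604.32; Pioneer Pavilion 2,750.00; Meridian Corridor 4,345.68.
Capped: Pioneer Pavilion ($1,240); balance $6,460 reallocated over remaining lane-miles 145.8.
Remaining shares: Garrison Annex 788.67 → $790; Meridian Corridor 5,671.33 → $5,670.

Garrison Annex: $790 | Pioneer Pavilion: $1,240 | Meridian Corridor: $5,670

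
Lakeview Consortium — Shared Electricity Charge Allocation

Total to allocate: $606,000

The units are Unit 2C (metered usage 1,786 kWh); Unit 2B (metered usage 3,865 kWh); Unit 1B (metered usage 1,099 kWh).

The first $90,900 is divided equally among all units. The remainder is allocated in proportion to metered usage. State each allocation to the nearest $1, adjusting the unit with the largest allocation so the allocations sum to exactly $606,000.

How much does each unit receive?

$90,900 shared equally gives $30,300 per unit.
Remainder $515,100 by metered usage (total 6,750): Unit 2C 136,291.64 → $136,292; Unit 2B 294,942.44 → $294,942; Unit 1B 83,865.91 → $83,866.
Totals: Unit 2C $30,300 + $136,292 = $166,592; Unit 2B $30,300 + $294,942 = $325,242; Unit 1B $30,300 + $83,866 = $114,166.

Unit 2C: $166,592 | Unit 2B: $325,242 | Unit 1B: $114,166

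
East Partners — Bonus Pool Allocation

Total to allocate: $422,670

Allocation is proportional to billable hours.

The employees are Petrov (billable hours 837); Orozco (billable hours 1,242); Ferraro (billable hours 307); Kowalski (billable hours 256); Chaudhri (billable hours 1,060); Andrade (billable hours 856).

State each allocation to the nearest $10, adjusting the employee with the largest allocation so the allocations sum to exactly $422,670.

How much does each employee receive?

Total billable hours = 4,558.
Unrounded shares: Petrov 837/4,558 × $422,670 = 77,616.23; Orozco 1,242/4,558 × $422,670 = 115,172.47; Ferraro 307/4,558 × $422,670 = 28,468.56; Kowalski 256/4,558 × $422,670 = 23,739.25; Chaudhri 1,060/4,558 × $422,670 = 98,295.35; Andrade 856/4,558 × $422,670 = 79,378.13.
Rounded to nearest $10: Petrov $77,620; Orozco $115,170; Ferraro $28,470; Kowalski $23,740; Chaudhri $98,300; Andrade $79,380. Sum = $422,680.
Difference $422,670 − $422,680 = −$10 applied to largest allocation (Orozco): Orozco becomes $115,160.

Petrov: $77,620; Orozco: $115,160; Ferraro: $28,470; Kowalski: $23,740; Chaudhri: $98,300; Andrade: $79,380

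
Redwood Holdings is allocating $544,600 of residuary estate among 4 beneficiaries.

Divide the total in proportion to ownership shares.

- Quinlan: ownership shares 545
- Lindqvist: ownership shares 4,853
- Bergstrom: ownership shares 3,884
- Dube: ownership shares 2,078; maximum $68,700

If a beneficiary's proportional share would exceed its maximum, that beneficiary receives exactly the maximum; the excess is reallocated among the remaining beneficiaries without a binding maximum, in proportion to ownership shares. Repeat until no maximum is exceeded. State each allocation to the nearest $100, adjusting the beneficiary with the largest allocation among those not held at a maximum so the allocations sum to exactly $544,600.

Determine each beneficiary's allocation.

Ownership shares total: 11,360.
Pro-rata shares before constraints: Quinlan 26,127.38; Lindqvist 232,653.50; Bergstrom 186,199.51; Dube 99,619.61.
Cap binds for Dube ($68,700); balance $475,900 reallocated over remaining ownership shares 9,282.
Shares after redistribution: Quinlan 27,942.85 → $27,900; Lindqvist 248,819.51 → $248,800; Bergstrom 199,137.64 → $199,100.
Rounding difference +$100 applied to Lindqvist → $248,900.

Quinlan: $27,900; Lindqvist: $248,900; Bergstrom: $199,100; Dube: $68,700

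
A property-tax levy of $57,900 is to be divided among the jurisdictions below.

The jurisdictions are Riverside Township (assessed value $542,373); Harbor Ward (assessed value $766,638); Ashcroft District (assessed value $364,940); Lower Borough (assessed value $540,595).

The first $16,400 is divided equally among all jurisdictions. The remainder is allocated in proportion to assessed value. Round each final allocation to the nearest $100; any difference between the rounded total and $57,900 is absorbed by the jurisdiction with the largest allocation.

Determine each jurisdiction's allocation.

First tranche $16,400 split equally: $4,100 each.
Remainder $41,500 by assessed value (total 2,214,546): Riverside Township 10,163.93 → $10,200; Harbor Ward 14,366.59 → $14,400; Ashcroft District 6,838.88 → $6,800; Lower Borough 10,130.61 → $10,100.
Totals: Riverside Township $4,100 + $10,200 = $14,300; Harbor Ward $4,100 + $14,400 = $18,500; Ashcroft District $4,100 + $6,800 = $10,900; Lower Borough $4,100 + $10,100 = $14,200.

Riverside Township: $14,300; Harbor Ward: $18,500; Ashcroft District: $10,900; Lower Borough: $14,200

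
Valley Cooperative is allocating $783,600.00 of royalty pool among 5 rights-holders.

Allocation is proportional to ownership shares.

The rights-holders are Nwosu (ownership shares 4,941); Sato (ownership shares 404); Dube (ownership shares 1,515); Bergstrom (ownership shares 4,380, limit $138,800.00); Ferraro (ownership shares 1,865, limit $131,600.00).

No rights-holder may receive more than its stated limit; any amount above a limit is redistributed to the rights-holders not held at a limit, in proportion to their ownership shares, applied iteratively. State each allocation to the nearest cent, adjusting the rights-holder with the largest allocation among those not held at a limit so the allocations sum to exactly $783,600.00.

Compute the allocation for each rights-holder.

Ownership shares total: 13,105.
Pro-rata shares before constraints: Nwosu 295,442.0145; Sato 24,156.7646; Dube 90,587.8672; Bergstrom 261,897.5963; Ferraro 111,515.7573.
Cap binds for Bergstrom ($138,800.00); residual $644,800.00 reallocated over remaining ownership shares 8,725.
Cap binds for Ferraro ($131,600.00); residual $513,200.00 reallocated over remaining ownership shares 6,860.
Remaining shares: Nwosu 369,638.6589 → $369,638.66; Sato 30,223.4402 → $30,223.44; Dube 113,337.9009 → $113,337.90.

Nwosu: $369,638.66 | Sato: $30,223.44 | Dube: $113,337.90 | Bergstrom: $138,800.00 | Ferraro: $131,600.00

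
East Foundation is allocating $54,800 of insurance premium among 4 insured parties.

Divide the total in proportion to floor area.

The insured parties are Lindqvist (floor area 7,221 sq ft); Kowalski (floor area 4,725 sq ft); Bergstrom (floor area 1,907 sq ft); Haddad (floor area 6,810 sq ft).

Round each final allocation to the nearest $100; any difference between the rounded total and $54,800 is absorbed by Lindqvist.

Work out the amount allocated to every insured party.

Combined floor area = 20,663.
Raw shares: Lindqvist 7,221/20,663 × $54,800 = 19,150.69; Kowalski 4,725/20,663 × $54,800 = 12,531.09; Bergstrom 1,907/20,663 × $54,800 = 5,057.52; Haddad 6,810/20,663 × $54,800 = 18,060.69.
After rounding ($100): Lindqvist $19,200; Kowalski $12,500; Bergstrom $5,100; Haddad $18,100. Sum = $54,900.
Difference $54,800 − $54,900 = −$100 applied to Lindqvist: Lindqvist becomes $19,100.

Lindqvist: $19,100 · Kowalski: $12,500 · Bergstrom: $5,100 · Haddad: $18,100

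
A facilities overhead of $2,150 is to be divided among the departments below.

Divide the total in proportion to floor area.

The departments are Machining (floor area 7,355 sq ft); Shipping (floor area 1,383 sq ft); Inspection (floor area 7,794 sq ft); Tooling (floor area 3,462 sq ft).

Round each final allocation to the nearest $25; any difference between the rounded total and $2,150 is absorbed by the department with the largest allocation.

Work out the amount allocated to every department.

Machining: $800 | Shipping: $150 | Inspection: $825 | Tooling: $375

Combined floor area = 19,994.
Proportional shares: Machining 7,355/19,994 × $2,150 = 790.90; Shipping 1,383/19,994 × $2,150 = 148.72; Inspection 7,794/19,994 × $2,150 = 838.11; Tooling 3,462/19,994 × $2,150 = 372.28.
At nearest $25: Machining $800; Shipping $150; Inspection $850; Tooling $375. Sum = $2,175.
Difference $2,150 − $2,175 = −$25 applied to largest allocation (Inspection): Inspection becomes $825.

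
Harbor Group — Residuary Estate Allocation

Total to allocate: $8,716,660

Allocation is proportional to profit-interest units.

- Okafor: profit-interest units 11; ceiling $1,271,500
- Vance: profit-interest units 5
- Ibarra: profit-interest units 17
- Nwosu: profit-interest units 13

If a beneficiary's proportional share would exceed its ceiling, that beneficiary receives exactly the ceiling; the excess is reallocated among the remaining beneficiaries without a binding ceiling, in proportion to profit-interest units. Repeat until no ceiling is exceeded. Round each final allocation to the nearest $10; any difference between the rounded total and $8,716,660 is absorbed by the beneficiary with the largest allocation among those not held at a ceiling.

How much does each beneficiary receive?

Combined profit-interest units = 46.
Unconstrained shares: Okafor 2,084,418.70; Vance 947,463.04; Ibarra 3,221,374.35; Nwosu 2,463,403.91.
Capped: Okafor ($1,271,500); balance $7,445,160 reallocated over remaining profit-interest units 35.
Remaining shares: Vance 1,063,594.29 → $1,063,590; Ibarra 3,616,220.57 → $3,616,220; Nwosu 2,765,345.14 → $2,765,350.

Okafor: $1,271,500; Vance: $1,063,590; Ibarra: $3,616,220; Nwosu: $2,765,350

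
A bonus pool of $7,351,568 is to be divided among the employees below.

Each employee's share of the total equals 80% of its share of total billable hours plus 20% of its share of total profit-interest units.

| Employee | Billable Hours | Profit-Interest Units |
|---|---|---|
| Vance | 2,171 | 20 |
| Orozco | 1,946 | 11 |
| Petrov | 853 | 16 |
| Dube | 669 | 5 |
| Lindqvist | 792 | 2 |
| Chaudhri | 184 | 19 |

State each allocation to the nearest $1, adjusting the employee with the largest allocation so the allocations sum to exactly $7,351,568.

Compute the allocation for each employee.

Vance: $2,333,015; Orozco: $1,951,701; Petrov: $1,080,644; Dube: $695,500; Lindqvist: $744,433; Chaudhri: $546,275

Totals — billable hours 6,615, profit-interest units 73.
Combined weights (80% billable hours + 20% profit-interest units): Vance 0.3173; Orozco 0.2655; Petrov 0.1470; Dube 0.0946; Lindqvist 0.1013; Chaudhri 0.0743.
Pro-rata amounts: Vance 2,333,015.11; Orozco 1,951,700.90; Petrov 1,080,644.49; Dube 695,499.94; Lindqvist 744,432.75; Chaudhri 546,274.81.
After rounding ($1): Vance $2,333,015; Orozco $1,951,701; Petrov $1,080,644; Dube $695,500; Lindqvist $744,433; Chaudhri $546,275. Sum = $7,351,568.
No rounding difference to absorb.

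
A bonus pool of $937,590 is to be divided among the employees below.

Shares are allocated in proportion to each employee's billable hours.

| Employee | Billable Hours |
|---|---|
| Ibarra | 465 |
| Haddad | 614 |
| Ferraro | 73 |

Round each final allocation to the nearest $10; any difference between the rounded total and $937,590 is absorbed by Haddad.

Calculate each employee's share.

Sum of billable hours: 1,152.
Raw shares: Ibarra 465/1,152 × $937,590 = 378,454.30; Haddad 614/1,152 × $937,590 = 499,722.45; Ferraro 73/1,152 × $937,590 = 59,413.26.
After rounding ($10): Ibarra $378,450; Haddad $499,720; Ferraro $59,410. Sum = $937,580.
Difference $937,590 − $937,580 = +$10 applied to Haddad: Haddad becomes $499,730.

Ibarra: $378,450 · Haddad: $499,730 · Ferraro: $59,410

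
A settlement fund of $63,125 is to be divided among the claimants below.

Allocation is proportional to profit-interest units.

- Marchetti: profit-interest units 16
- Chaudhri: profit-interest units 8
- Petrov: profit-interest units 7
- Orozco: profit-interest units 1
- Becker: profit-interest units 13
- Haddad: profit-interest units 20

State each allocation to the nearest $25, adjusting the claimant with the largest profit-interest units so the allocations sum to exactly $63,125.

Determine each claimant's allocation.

Marchetti: $15,550 · Chaudhri: $7,775 · Petrov: $6,800 · Orozco: $975 · Becker: $12,625 · Haddad: $19,400

Total profit-interest units = 65.
Proportional shares: Marchetti 16/65 × $63,125 = 15,538.46; Chaudhri 8/65 × $63,125 = 7,769.23; Petrov 7/65 × $63,125 = 6,798.08; Orozco 1/65 × $63,125 = 971.15; Becker 13/65 × $63,125 = 12,625.00; Haddad 20/65 × $63,125 = 19,423.08.
At nearest $25: Marchetti $15,550; Chaudhri $7,775; Petrov $6,800; Orozco $975; Becker $12,625; Haddad $19,425. Sum = $63,150.
Difference $63,125 − $63,150 = −$25 applied to largest profit-interest units (Haddad): Haddad becomes $19,400.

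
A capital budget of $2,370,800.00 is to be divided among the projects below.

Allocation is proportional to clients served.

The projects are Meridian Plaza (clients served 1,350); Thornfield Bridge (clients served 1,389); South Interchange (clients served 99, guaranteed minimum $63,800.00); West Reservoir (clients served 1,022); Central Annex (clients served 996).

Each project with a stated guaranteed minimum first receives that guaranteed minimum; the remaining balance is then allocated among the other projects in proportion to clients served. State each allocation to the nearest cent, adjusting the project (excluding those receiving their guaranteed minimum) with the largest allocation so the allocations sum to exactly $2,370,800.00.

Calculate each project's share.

Fund the minimums — South Interchange $63,800.00. Balance $2,307,000.00.
Balance split over remaining clients served 4,757: Meridian Plaza 654,708.8501 → $654,708.85; Thornfield Bridge 673,622.6613 → $673,622.66; West Reservoir 495,638.8480 → $495,638.85; Central Annex 483,029.6405 → $483,029.64.

Meridian Plaza: $654,708.85 | Thornfield Bridge: $673,622.66 | South Interchange: $63,800.00 | West Reservoir: $495,638.85 | Central Annex: $483,029.64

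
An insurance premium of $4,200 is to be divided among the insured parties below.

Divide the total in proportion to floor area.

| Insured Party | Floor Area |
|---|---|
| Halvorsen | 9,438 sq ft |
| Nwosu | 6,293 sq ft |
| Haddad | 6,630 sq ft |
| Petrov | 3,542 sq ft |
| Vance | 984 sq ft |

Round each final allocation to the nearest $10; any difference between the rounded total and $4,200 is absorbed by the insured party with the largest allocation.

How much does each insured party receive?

Halvorsen: $1,480 · Nwosu: $980 · Haddad: $1,040 · Petrov: $550 · Vance: $150

Combined floor area = 26,887.
Raw shares: Halvorsen 9,438/26,887 × $4,200 = 1,474.30; Nwosu 6,293/26,887 × $4,200 = 983.03; Haddad 6,630/26,887 × $4,200 = 1,035.67; Petrov 3,542/26,887 × $4,200 = 553.29; Vance 984/26,887 × $4,200 = 153.71.
Rounded to nearest $10: Halvorsen $1,470; Nwosu $980; Haddad $1,040; Petrov $550; Vance $150. Sum = $4,190.
Difference $4,200 − $4,190 = +$10 applied to largest allocation (Halvorsen): Halvorsen becomes $1,480.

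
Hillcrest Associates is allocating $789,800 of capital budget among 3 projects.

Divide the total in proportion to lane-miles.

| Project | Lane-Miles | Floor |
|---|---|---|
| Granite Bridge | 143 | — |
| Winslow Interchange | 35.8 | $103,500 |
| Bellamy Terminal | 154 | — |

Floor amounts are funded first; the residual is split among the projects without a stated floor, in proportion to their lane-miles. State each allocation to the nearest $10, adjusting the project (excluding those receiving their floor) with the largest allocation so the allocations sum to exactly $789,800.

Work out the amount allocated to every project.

Granite Bridge: $330,440; Winslow Interchange: $103,500; Bellamy Terminal: $355,860

Fund the minimums — Winslow Interchange $103,500. Balance $686,300.
Balance split over remaining lane-miles 297: Granite Bridge 330,440.74 → $330,440; Bellamy Terminal 355,859.26 → $355,860.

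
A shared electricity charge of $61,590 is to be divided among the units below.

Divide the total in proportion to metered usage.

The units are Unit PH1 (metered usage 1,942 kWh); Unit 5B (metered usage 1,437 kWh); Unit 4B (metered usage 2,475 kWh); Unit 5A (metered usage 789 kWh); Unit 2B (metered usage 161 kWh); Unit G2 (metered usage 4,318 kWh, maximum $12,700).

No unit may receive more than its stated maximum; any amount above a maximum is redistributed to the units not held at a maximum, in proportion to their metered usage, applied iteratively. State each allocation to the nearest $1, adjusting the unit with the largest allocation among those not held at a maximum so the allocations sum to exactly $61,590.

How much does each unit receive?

Combined metered usage = 11,122.
Pro-rata shares before constraints: Unit PH1 10,754.16; Unit 5B 7,957.64; Unit 4B 13,705.74; Unit 5A 4,369.22; Unit 2B 891.57; Unit G2 23,911.67.
Held at cap: Unit G2 ($12,700); residual $48,890 reallocated over remaining metered usage 6,804.
Redistributed shares: Unit PH1 13,954.20 → $13,954; Unit 5B 10,325.53 → $10,326; Unit 4B 17,784.06 → $17,784; Unit 5A 5,669.34 → $5,669; Unit 2B 1,156.86 → $1,157.

Unit PH1: $13,954; Unit 5B: $10,326; Unit 4B: $17,784; Unit 5A: $5,669; Unit 2B: $1,157; Unit G2: $12,700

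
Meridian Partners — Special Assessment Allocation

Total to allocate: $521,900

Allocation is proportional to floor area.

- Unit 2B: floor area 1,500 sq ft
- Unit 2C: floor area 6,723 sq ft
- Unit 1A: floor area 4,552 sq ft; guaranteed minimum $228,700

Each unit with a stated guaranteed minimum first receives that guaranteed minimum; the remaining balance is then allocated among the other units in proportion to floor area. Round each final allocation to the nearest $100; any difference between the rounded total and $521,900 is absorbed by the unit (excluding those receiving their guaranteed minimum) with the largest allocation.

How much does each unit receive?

Unit 2B: $53,500; Unit 2C: $239,700; Unit 1A: $228,700

Guaranteed amounts: Unit 1A $228,700. Balance $293,200.
Balance split over remaining floor area 8,223: Unit 2B 53,484.13 → $53,500; Unit 2C 239,715.87 → $239,700.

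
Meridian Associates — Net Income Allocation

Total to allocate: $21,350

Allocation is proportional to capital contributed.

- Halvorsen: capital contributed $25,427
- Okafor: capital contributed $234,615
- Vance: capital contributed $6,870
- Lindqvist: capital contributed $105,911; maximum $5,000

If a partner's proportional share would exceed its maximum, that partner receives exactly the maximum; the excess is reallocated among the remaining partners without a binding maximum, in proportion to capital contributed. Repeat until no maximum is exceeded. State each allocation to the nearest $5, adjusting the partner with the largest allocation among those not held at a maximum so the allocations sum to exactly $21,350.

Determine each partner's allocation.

Total capital contributed = 372,823.
Unconstrained shares: Halvorsen 1,456.10; Okafor 13,435.41; Vance 393.42; Lindqvist 6,065.08.
Held at cap: Lindqvist ($5,000); residual $16,350 reallocated over remaining capital contributed 266,912.
Shares after redistribution: Halvorsen 1,557.56 → $1,560; Okafor 14,371.61 → $14,370; Vance 420.83 → $420.

Halvorsen: $1,560; Okafor: $14,370; Vance: $420; Lindqvist: $5,000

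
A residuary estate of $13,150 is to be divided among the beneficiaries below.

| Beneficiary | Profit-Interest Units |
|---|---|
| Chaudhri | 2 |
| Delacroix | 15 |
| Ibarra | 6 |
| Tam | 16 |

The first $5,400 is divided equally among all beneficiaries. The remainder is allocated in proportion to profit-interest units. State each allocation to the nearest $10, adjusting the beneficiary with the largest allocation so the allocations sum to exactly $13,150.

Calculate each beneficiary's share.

Equal tier: $5,400 ÷ 4 = $1,350 apiece.
Remainder $7,750 by profit-interest units (total 39): Chaudhri 397.44 → $400; Delacroix 2,980.77 → $2,980; Ibarra 1,192.31 → $1,190; Tam 3,179.49 → $3,180.
Totals: Chaudhri $1,350 + $400 = $1,750; Delacroix $1,350 + $2,980 = $4,330; Ibarra $1,350 + $1,190 = $2,540; Tam $1,350 + $3,180 = $4,530.

Chaudhri: $1,750 · Delacroix: $4,330 · Ibarra: $2,540 · Tam: $4,530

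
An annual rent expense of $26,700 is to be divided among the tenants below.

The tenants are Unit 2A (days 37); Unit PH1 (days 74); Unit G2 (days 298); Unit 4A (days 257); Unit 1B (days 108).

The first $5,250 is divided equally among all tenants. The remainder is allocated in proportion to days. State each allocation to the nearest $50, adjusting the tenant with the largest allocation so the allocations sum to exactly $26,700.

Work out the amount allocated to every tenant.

$5,250 shared equally gives $1,050 per tenant.
Remainder $21,450 by days (total 774): Unit 2A 1,025.39 → $1,050; Unit PH1 2,050.78 → $2,050; Unit G2 8,258.53 → $8,250; Unit 4A 7,122.29 → $7,100; Unit 1B 2,993.02 → $3,000.
Totals: Unit 2A $1,050 + $1,050 = $2,100; Unit PH1 $1,050 + $2,050 = $3,100; Unit G2 $1,050 + $8,250 = $9,300; Unit 4A $1,050 + $7,100 = $8,150; Unit 1B $1,050 + $3,000 = $4,050.

Unit 2A: $2,100; Unit PH1: $3,100; Unit G2: $9,300; Unit 4A: $8,150; Unit 1B: $4,050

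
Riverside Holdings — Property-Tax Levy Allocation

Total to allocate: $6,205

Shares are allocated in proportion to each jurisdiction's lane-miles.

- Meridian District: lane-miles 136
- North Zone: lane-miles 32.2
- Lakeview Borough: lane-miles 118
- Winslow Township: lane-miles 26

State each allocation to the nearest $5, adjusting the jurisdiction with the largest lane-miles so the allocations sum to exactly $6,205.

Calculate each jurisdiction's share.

Meridian District: $2,705 · North Zone: $640 · Lakeview Borough: $2,345 · Winslow Township: $515

Sum of lane-miles: 136 + 32.2 + 118 + 26 = 312.2.
Raw shares: Meridian District 2,703.01; North Zone 639.98; Lakeview Borough 2,345.26; Winslow Township 516.75.
At nearest $5: Meridian District $2,705; North Zone $640; Lakeview Borough $2,345; Winslow Township $515. Sum = $6,205.
No rounding difference to absorb.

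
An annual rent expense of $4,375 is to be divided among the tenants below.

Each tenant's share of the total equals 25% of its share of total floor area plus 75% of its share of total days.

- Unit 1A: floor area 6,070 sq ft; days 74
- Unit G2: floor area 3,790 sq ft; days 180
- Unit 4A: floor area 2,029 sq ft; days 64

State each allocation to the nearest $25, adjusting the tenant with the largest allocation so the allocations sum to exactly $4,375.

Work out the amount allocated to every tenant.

Floor area total 11,889; days total 318.
Composite weights (25% floor area + 75% days): Unit 1A 0.3022; Unit G2 0.5042; Unit 4A 0.1936.
Pro-rata amounts: Unit 1A 1,321.98; Unit G2 2,205.98; Unit 4A 847.04.
After rounding ($25): Unit 1A $1,325; Unit G2 $2,200; Unit 4A $850. Sum = $4,375.
Rounded total matches; no reconciliation needed.

Unit 1A: $1,325 · Unit G2: $2,200 · Unit 4A: $850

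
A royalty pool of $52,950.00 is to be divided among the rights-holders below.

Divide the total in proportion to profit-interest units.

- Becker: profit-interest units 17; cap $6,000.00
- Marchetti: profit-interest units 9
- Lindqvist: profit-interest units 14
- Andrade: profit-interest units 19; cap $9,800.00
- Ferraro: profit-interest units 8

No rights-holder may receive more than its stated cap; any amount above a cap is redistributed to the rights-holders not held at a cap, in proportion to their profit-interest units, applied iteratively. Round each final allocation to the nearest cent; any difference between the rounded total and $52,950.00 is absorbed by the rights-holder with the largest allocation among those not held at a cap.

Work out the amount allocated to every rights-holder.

Profit-interest units total: 67.
Proportional shares (ignoring caps): Becker 13,435.0746; Marchetti 7,112.6866; Lindqvist 11,064.1791; Andrade 15,015.6716; Ferraro 6,322.3881.
Capped: Becker ($6,000.00), Andrade ($9,800.00); residual $37,150.00 reallocated over remaining profit-interest units 31.
Redistributed shares: Marchetti 10,785.4839 → $10,785.48; Lindqvist 16,777.4194 → $16,777.42; Ferraro 9,587.0968 → $9,587.10.

Becker: $6,000.00; Marchetti: $10,785.48; Lindqvist: $16,777.42; Andrade: $9,800.00; Ferraro: $9,587.10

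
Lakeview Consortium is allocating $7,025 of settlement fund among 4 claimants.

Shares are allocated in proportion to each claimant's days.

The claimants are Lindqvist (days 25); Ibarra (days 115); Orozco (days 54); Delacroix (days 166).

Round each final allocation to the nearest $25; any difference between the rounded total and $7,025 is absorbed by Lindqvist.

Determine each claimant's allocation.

Lindqvist: $475 · Ibarra: $2,250 · Orozco: $1,050 · Delacroix: $3,250

Days total: 360.
Pro-rata amounts: Lindqvist 25/360 × $7,025 = 487.85; Ibarra 115/360 × $7,025 = 2,244.10; Orozco 54/360 × $7,025 = 1,053.75; Delacroix 166/360 × $7,025 = 3,239.31.
After rounding ($25): Lindqvist $500; Ibarra $2,250; Orozco $1,050; Delacroix $3,250. Sum = $7,050.
Difference $7,025 − $7,050 = −$25 applied to Lindqvist: Lindqvist becomes $475.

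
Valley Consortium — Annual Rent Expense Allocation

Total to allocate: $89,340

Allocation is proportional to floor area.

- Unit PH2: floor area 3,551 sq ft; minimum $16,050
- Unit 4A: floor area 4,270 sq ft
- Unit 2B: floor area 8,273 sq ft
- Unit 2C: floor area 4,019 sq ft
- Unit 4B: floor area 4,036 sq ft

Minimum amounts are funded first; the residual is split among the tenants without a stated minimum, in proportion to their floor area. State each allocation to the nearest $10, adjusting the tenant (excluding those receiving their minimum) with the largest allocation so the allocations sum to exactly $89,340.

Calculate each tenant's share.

Minimums first: Unit PH2 $16,050. Remaining pool $73,290.
Remaining pool split over remaining floor area 20,598: Unit 4A 15,193.14 → $15,190; Unit 2B 29,436.26 → $29,440; Unit 2C 14,300.05 → $14,300; Unit 4B 14,360.54 → $14,360.

Unit PH2: $16,050 · Unit 4A: $15,190 · Unit 2B: $29,440 · Unit 2C: $14,300 · Unit 4B: $14,360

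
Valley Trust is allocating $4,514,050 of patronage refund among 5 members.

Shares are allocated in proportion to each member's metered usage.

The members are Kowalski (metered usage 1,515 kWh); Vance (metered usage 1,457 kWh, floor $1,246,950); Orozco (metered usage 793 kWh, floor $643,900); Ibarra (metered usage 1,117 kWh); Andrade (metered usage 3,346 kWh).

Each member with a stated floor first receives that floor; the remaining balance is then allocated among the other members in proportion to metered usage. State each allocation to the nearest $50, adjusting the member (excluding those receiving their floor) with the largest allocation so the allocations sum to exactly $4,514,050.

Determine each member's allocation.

Kowalski: $664,800 · Vance: $1,246,950 · Orozco: $643,900 · Ibarra: $490,150 · Andrade: $1,468,250

Fund the minimums — Vance $1,246,950; Orozco $643,900. Residual $2,623,200.
Residual split over remaining metered usage 5,978: Kowalski 664,795.58 → $664,800; Ibarra 490,149.62 → $490,150; Andrade 1,468,254.80 → $1,468,250.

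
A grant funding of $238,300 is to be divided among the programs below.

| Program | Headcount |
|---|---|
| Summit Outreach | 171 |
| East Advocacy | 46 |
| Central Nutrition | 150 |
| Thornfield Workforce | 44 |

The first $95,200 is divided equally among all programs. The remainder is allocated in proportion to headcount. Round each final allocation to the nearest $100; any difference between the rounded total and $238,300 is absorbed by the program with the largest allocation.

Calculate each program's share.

Summit Outreach: $83,400 | East Advocacy: $39,800 | Central Nutrition: $76,000 | Thornfield Workforce: $39,100

Equal tier: $95,200 ÷ 4 = $23,800 apiece.
Remainder $143,100 by headcount (total 411): Summit Outreach 59,537.96 → $59,500; East Advocacy 16,016.06 → $16,000; Central Nutrition 52,226.28 → $52,200; Thornfield Workforce 15,319.71 → $15,300.
Rounding difference +$100 on remainder applied to Summit Outreach.
Totals: Summit Outreach $23,800 + $59,600 = $83,400; East Advocacy $23,800 + $16,000 = $39,800; Central Nutrition $23,800 + $52,200 = $76,000; Thornfield Workforce $23,800 + $15,300 = $39,100.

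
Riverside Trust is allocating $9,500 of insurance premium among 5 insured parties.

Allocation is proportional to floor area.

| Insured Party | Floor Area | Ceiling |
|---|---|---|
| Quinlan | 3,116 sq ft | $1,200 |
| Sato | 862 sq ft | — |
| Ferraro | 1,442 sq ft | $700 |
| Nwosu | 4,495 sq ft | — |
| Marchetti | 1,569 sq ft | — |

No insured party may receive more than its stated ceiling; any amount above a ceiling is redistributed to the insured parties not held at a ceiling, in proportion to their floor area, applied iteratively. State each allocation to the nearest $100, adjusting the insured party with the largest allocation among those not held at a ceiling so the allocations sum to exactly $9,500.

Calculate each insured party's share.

Sum of floor area: 11,484.
Proportional shares (ignoring caps): Quinlan 2,577.67; Sato 713.08; Ferraro 1,192.88; Nwosu 3,718.43; Marchetti 1,297.94.
Held at cap: Quinlan ($1,200), Ferraro ($700); balance $7,600 reallocated over remaining floor area 6,926.
Shares after redistribution: Sato 945.89 → $900; Nwosu 4,932.43 → $4,900; Marchetti 1,721.69 → $1,700.
Rounding difference +$100 applied to Nwosu → $5,000.

Quinlan: $1,200; Sato: $900; Ferraro: $700; Nwosu: $5,000; Marchetti: $1,700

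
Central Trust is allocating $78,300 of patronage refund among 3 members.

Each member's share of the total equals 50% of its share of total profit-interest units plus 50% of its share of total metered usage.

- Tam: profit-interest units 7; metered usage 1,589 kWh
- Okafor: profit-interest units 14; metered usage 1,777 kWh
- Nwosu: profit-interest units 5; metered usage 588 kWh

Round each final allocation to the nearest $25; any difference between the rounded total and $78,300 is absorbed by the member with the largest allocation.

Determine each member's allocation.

Tam: $26,275; Okafor: $38,675; Nwosu: $13,350

Totals — profit-interest units 26, metered usage 3,954.
Composite weights (50% profit-interest units + 50% metered usage): Tam 0.3356; Okafor 0.4939; Nwosu 0.1705.
Proportional shares: Tam 26,273.65; Okafor 38,675.50; Nwosu 13,350.85.
At nearest $25: Tam $26,275; Okafor $38,675; Nwosu $13,350. Sum = $78,300.
Rounded total matches; no reconciliation needed.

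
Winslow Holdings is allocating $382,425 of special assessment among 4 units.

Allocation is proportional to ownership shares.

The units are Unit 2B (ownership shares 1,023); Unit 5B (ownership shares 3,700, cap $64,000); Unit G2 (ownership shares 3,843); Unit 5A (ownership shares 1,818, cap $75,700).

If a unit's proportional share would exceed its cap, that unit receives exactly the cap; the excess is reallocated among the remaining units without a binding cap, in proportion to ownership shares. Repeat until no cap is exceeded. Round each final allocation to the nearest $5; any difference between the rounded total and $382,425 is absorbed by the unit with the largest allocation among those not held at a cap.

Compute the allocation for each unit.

Unit 2B: $51,030; Unit 5B: $64,000; Unit G2: $191,695; Unit 5A: $75,700

Total ownership shares = 10,384.
Pro-rata shares before constraints: Unit 2B 37,675.34; Unit 5B 136,264.69; Unit G2 141,531.13; Unit 5A 66,953.84.
Cap binds for Unit 5B ($64,000); remaining pool $318,425 reallocated over remaining ownership shares 6,684.
Cap binds for Unit 5A ($75,700); remaining pool $242,725 reallocated over remaining ownership shares 4,866.
Redistributed shares: Unit 2B 51,029.12 → $51,030; Unit G2 191,695.88 → $191,695.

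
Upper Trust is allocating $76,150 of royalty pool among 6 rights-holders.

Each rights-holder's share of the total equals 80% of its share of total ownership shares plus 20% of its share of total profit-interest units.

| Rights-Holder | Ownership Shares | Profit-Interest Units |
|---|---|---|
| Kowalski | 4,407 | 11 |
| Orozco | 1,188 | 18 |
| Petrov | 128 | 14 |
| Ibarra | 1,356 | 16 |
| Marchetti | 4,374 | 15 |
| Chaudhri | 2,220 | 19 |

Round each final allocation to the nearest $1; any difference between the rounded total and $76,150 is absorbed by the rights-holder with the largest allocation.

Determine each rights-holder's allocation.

Ownership shares total 13,673; profit-interest units total 93.
Blended shares (80% ownership shares + 20% profit-interest units): Kowalski 0.2815; Orozco 0.1082; Petrov 0.0376; Ibarra 0.1137; Marchetti 0.2882; Chaudhri 0.1708.
Proportional shares: Kowalski 21,436.77; Orozco 8,240.87; Petrov 2,862.99; Ibarra 8,661.87; Marchetti 21,944.79; Chaudhri 13,002.71.
After rounding ($1): Kowalski $21,437; Orozco $8,241; Petrov $2,863; Ibarra $8,662; Marchetti $21,945; Chaudhri $13,003. Sum = $76,151.
Difference $76,150 − $76,151 = −$1 applied to largest allocation (Marchetti): Marchetti becomes $21,944.

Kowalski: $21,437 · Orozco: $8,241 · Petrov: $2,863 · Ibarra: $8,662 · Marchetti: $21,944 · Chaudhri: $13,003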